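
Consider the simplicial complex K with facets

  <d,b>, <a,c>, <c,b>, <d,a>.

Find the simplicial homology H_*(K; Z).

We work with the vertex ordering a < b < c < d. The simplices of K, each written with vertices in increasing order, are:

  0-simplices (4): a, b, c, d
  1-simplices (4): ac, ad, bc, bd

so the chain groups are C_0 ≅ Z^4, C_1 ≅ Z^4.

∂_1: C_1 → C_0 is given by ∂[p,q] = [q] − [p].
As a 4×4 matrix over Z this has rank 3, with invariant factors (1,1,1).

Computing H_k = (kernel of ∂_k) / (image of ∂_{k+1}):

  H_0: rank C_0 − rank ∂_1 = 4 − 3 = 1, and the invariant factors of ∂_1 are all 1, so H_0 = Z.
  H_1: rank ker ∂_1 − rank ∂_2 = (4 − 3) − 0 = 1, and there is no ∂_2, so H_1 = Z.

H_0 ≅ Z,  H_1 ≅ Z.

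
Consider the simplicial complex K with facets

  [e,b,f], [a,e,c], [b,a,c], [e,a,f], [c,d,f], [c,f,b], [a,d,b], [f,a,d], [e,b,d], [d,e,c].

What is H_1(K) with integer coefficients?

Fix the vertex order a < b < c < d < e < f and write every simplex with vertices in increasing order. Then dim K = 2 and the simplices of K are:

  0-simplices (6): a, b, c, d, e, f
  1-simplices (15): ab, ac, ad, ae, af, bc, bd, be, bf, cd, ce, cf, de, df, ef
  2-simplices (10): abc, abd, ace, adf, aef, bcf, bde, bef, cde, cdf

Hence C_0 ≅ Z^6, C_1 ≅ Z^15, C_2 ≅ Z^10.

The boundary map ∂_1: C_1 → C_0 is given by ∂[p,q] = [q] − [p].
As a 6×15 matrix over Z this has rank 5, with invariant factors (1,1,1,1,1).

The boundary map ∂_2: C_2 → C_1 sends each 2-simplex [p,q,r] to [q,r] − [p,r] + [p,q]. For instance
  ∂abd = bd − ad + ab,
  ∂bde = de − be + bd.
The resulting 15×10 matrix has rank 10, and its Smith normal form has invariant factors (1,1,1,1,1,1,1,1,1,2).

Now H_k = ker ∂_k / im ∂_{k+1}, so:

  H_1: rank ker ∂_1 − rank ∂_2 = (15 − 5) − 10 = 0, and ∂_2 has invariant factor 2 > 1, so H_1 = Z/2.

H_1 = Z/2.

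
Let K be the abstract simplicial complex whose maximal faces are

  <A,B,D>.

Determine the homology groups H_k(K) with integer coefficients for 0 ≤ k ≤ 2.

Fix the vertex order A < B < D and write every simplex with vertices in increasing order. Then dim K = 2 and the simplices of K are:

  0-simplices (3): A, B, D
  1-simplices (3): AB, AD, BD
  2-simplices (1): ABD

Hence C_0 ≅ Z^3, C_1 ≅ Z^3, C_2 ≅ Z^1.

Boundary ∂_1: C_1 → C_0 maps an edge to its endpoints' difference, ∂[p,q] = q − p. For instance
  ∂AD = D − A.
The resulting 3×3 matrix has rank 2, and its Smith normal form has invariant factors (1,1).

∂_2: C_2 → C_1 sends each 2-simplex [p,q,r] to [q,r] − [p,r] + [p,q]. For instance
  ∂ABD = BD − AD + AB.
As a 3×1 matrix over Z this has rank 1, with invariant factors (1).

Computing H_k = (kernel of ∂_k) / (image of ∂_{k+1}):

  H_0: rank C_0 − rank ∂_1 = 3 − 2 = 1, and the invariant factors of ∂_1 are all 1, so H_0 = Z.
  H_1: rank ker ∂_1 − rank ∂_2 = (3 − 2) − 1 = 0, and the invariant factors of ∂_2 are all 1, so H_1 = 0.
  H_2: rank ker ∂_2 − rank ∂_3 = (1 − 1) − 0 = 0, and there is no ∂_3, so H_2 = 0.

As a check, the Euler characteristic is 3 − 3 + 1 = 1, which agrees with 1 − 0 + 0 = 1.

H_0 ≅ Z,  H_1 = 0,  H_2 = 0.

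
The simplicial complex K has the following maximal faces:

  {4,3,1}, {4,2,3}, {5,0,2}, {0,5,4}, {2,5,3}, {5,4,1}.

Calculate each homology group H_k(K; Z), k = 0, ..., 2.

H_0 ≅ Z,  H_1 ≅ Z,  H_2 = 0.

Fix the vertex order 0 < 1 < 2 < 3 < 4 < 5 and write every simplex with vertices in increasing order. Then dim K = 2 and the simplices of K are:

  0-simplices (6): [0], [1], [2], [3], [4], [5]
  1-simplices (12): [0,2], [0,4], [0,5], [1,3], [1,4], [1,5], [2,3], [2,4], [2,5], [3,4], [3,5], [4,5]
  2-simplices (6): [0,2,5], [0,4,5], [1,3,4], [1,4,5], [2,3,4], [2,3,5]

so the chain groups are C_0 ≅ Z^6, C_1 ≅ Z^12, C_2 ≅ Z^6.

Boundary ∂_1: C_1 → C_0 maps an edge to its endpoints' difference, ∂[p,q] = q − p.
The 6×12 boundary matrix has rank 5 and Smith normal form diag(1,1,1,1,1).

Boundary ∂_2: C_2 → C_1 acts by ∂[p,q,r] = [q,r] − [p,r] + [p,q]. For instance
  ∂[1,3,4] = [3,4] − [1,4] + [1,3],
  ∂[2,3,5] = [3,5] − [2,5] + [2,3].
This gives a 12×6 integer matrix of rank 6; reducing to Smith normal form yields diagonal entries (1,1,1,1,1,1).

From H_k ≅ ker(∂_k) / im(∂_{k+1}) we obtain:

  H_0: rank C_0 − rank ∂_1 = 6 − 5 = 1, and the invariant factors of ∂_1 are all 1, so H_0 = Z.
  H_1: rank ker ∂_1 − rank ∂_2 = (12 − 5) − 6 = 1, and the invariant factors of ∂_2 are all 1, so H_1 = Z.
  H_2: rank ker ∂_2 − rank ∂_3 = (6 − 6) − 0 = 0, and there is no ∂_3, so H_2 = 0.

As a check, the Euler characteristic is 6 − 12 + 6 = 0, which agrees with 1 − 1 + 0 = 0.
(K is a triangulation of the cylinder S^1 x I.)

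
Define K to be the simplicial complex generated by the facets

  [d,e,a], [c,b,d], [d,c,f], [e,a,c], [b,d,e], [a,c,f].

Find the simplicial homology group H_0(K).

K has 6 vertices, 12 edges, 6 triangles.
rank ∂_0 = 0, rank ∂_1 = 5 ⇒ b_0 = 6 − 0 − 5 = 1; all invariant factors of ∂_1 are 1 so no torsion. So H_0 ≅ Z.

H_0 ≅ Z.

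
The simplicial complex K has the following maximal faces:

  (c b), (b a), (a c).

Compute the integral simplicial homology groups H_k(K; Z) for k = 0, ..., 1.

H_0 = Z,  H_1 = Z.

Take the total order a < b < c on the vertex set. Then K (dimension 1) consists of the simplices:

  0-simplices (3): a, b, c
  1-simplices (3): ab, ac, bc

Hence C_0 ≅ Z^3, C_1 ≅ Z^3.

∂_1: C_1 → C_0 is given by ∂[p,q] = [q] − [p]. For instance
  ∂ab = b − a.
This gives a 3×3 integer matrix of rank 2; reducing to Smith normal form yields diagonal entries (1,1).

Reading off H_k = ker ∂_k / im ∂_{k+1}:

  H_0: rank C_0 − rank ∂_1 = 3 − 2 = 1, and the invariant factors of ∂_1 are all 1, so H_0 = Z.
  H_1: rank ker ∂_1 − rank ∂_2 = (3 − 2) − 0 = 1, and there is no ∂_2, so H_1 = Z.

As a check, the Euler characteristic is 3 − 3 = 0, which agrees with 1 − 1 = 0.
(K is a triangulation of the circle S^1.)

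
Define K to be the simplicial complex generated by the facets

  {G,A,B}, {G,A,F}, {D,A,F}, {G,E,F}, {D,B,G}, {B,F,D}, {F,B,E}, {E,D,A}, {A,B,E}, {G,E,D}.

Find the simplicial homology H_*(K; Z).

H_0 ≅ Z,  H_1 ≅ Z_2,  H_2 = 0.

Fix the vertex order A < B < D < E < F < G and write every simplex with vertices in increasing order. Then dim K = 2 and the simplices of K are:

  0-simplices (6): A, B, D, E, F, G
  1-simplices (15): AB, AD, AE, AF, AG, BD, BE, BF, BG, DE, DF, DG, EF, EG, FG
  2-simplices (10): ABE, ABG, ADE, ADF, AFG, BDF, BDG, BEF, DEG, EFG

Hence C_0 ≅ Z^6, C_1 ≅ Z^15, C_2 ≅ Z^10.

The boundary map ∂_1: C_1 → C_0 maps an edge to its endpoints' difference, ∂[p,q] = q − p. For instance
  ∂AF = F − A.
The resulting 6×15 matrix has rank 5, and its Smith normal form has invariant factors (1,1,1,1,1).

Boundary ∂_2: C_2 → C_1 sends each 2-simplex [p,q,r] to [q,r] − [p,r] + [p,q]. For instance
  ∂ABG = BG − AG + AB,
  ∂ADE = DE − AE + AD.
The 15×10 boundary matrix has rank 10 and Smith normal form diag(1,1,1,1,1,1,1,1,1,2).

From H_k ≅ ker(∂_k) / im(∂_{k+1}) we obtain:

  H_0: rank C_0 − rank ∂_1 = 6 − 5 = 1, and the invariant factors of ∂_1 are all 1, so H_0 = Z.
  H_1: rank ker ∂_1 − rank ∂_2 = (15 − 5) − 10 = 0, and ∂_2 has invariant factor 2 > 1, so H_1 = Z_2.
  H_2: rank ker ∂_2 − rank ∂_3 = (10 − 10) − 0 = 0, and there is no ∂_3, so H_2 = 0.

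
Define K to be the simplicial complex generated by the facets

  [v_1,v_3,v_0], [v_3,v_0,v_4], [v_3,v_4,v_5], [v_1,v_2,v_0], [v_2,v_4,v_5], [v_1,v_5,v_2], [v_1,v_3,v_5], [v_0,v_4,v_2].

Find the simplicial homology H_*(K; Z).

H_0 ≅ Z,  H_1 = 0,  H_2 ≅ Z.

Take the total order v_0 < v_1 < v_2 < v_3 < v_4 < v_5 on the vertex set. Then K (dimension 2) consists of the simplices:

  0-simplices (6): [v_0], [v_1], [v_2], [v_3], [v_4], [v_5]
  1-simplices (12): [v_0,v_1], [v_0,v_2], [v_0,v_3], [v_0,v_4], [v_1,v_2], [v_1,v_3], [v_1,v_5], [v_2,v_4], [v_2,v_5], [v_3,v_4], [v_3,v_5], [v_4,v_5]
  2-simplices (8): [v_0,v_1,v_2], [v_0,v_1,v_3], [v_0,v_2,v_4], [v_0,v_3,v_4], [v_1,v_2,v_5], [v_1,v_3,v_5], [v_2,v_4,v_5], [v_3,v_4,v_5]

giving chain groups C_0 ≅ Z^6, C_1 ≅ Z^12, C_2 ≅ Z^8.

∂_1: C_1 → C_0 is given by ∂[p,q] = [q] − [p].
As a 6×12 matrix over Z this has rank 5, with invariant factors (1,1,1,1,1).

Boundary ∂_2: C_2 → C_1 acts by ∂[p,q,r] = [q,r] − [p,r] + [p,q]. For instance
  ∂[v_0,v_1,v_2] = [v_1,v_2] − [v_0,v_2] + [v_0,v_1],
  ∂[v_0,v_1,v_3] = [v_1,v_3] − [v_0,v_3] + [v_0,v_1].
As a 12×8 matrix over Z this has rank 7, with invariant factors (1,1,1,1,1,1,1).

From H_k ≅ ker(∂_k) / im(∂_{k+1}) we obtain:

  H_0: rank C_0 − rank ∂_1 = 6 − 5 = 1, and the invariant factors of ∂_1 are all 1, so H_0 ≅ Z.
  H_1: rank ker ∂_1 − rank ∂_2 = (12 − 5) − 7 = 0, and the invariant factors of ∂_2 are all 1, so H_1 ≅ 0.
  H_2: rank ker ∂_2 − rank ∂_3 = (8 − 7) − 0 = 1, and there is no ∂_3, so H_2 ≅ Z.

As a check, the Euler characteristic is 6 − 12 + 8 = 2, which agrees with 1 − 0 + 1 = 2.
(K is a triangulation of the 2-sphere S^2.)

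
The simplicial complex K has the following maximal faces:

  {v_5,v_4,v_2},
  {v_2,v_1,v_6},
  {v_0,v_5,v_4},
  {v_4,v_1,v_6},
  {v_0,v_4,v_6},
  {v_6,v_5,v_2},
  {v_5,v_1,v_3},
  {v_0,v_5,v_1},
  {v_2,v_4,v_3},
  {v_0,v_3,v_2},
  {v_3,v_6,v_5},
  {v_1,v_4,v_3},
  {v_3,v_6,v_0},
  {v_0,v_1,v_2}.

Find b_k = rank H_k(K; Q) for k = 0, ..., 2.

b_0 = 1, b_1 = 2, b_2 = 1.

Fix the vertex order v_0 < v_1 < v_2 < v_3 < v_4 < v_5 < v_6 and write every simplex with vertices in increasing order. Then dim K = 2 and the simplices of K are:

  0-simplices (7): [v_0], [v_1], [v_2], [v_3], [v_4], [v_5], [v_6]
  1-simplices (21): (21 of them)
  2-simplices (14): (14 of them)

giving chain groups C_0 ≅ Z^7, C_1 ≅ Z^21, C_2 ≅ Z^14.

∂_1: C_1 → C_0 maps an edge to its endpoints' difference, ∂[p,q] = q − p.
As a 7×21 matrix over Z this has rank 6, with invariant factors (1,1,1,1,1,1).

∂_2: C_2 → C_1 sends each 2-simplex [p,q,r] to [q,r] − [p,r] + [p,q]. For instance
  ∂[v_0,v_1,v_2] = [v_1,v_2] − [v_0,v_2] + [v_0,v_1],
  ∂[v_3,v_5,v_6] = [v_5,v_6] − [v_3,v_6] + [v_3,v_5].
As a 21×14 matrix over Z this has rank 13, with invariant factors (1,1,1,1,1,1,1,1,1,1,1,1,1).

From H_k ≅ ker(∂_k) / im(∂_{k+1}) we obtain:

  H_0: rank C_0 − rank ∂_1 = 7 − 6 = 1, and the invariant factors of ∂_1 are all 1, so H_0 = Z.
  H_1: rank ker ∂_1 − rank ∂_2 = (21 − 6) − 13 = 2, and the invariant factors of ∂_2 are all 1, so H_1 = Z^2.
  H_2: rank ker ∂_2 − rank ∂_3 = (14 − 13) − 0 = 1, and there is no ∂_3, so H_2 = Z.

Hence the Betti numbers are b_0 = 1, b_1 = 2, b_2 = 1.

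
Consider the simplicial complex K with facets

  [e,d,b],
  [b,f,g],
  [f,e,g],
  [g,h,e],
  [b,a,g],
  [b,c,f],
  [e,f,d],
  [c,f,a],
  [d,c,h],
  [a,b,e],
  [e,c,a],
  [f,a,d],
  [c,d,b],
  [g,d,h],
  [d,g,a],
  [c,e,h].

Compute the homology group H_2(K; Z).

We work with the vertex ordering a < b < c < d < e < f < g < h. The simplices of K, each written with vertices in increasing order, are:

  0-simplices (8): a, b, c, d, e, f, g, h
  1-simplices (24): ab, ac, ad, ae, af, ag, bc, bd, be, bf, bg, cd, ce, cf, ch, de, df, dg, dh, ef, eg, eh, fg, gh
  2-simplices (16): abe, abg, ace, acf, adf, adg, bcd, bcf, bde, bfg, cdh, ceh, def, dgh, efg, egh

Hence C_0 ≅ Z^8, C_1 ≅ Z^24, C_2 ≅ Z^16.

The boundary map ∂_1: C_1 → C_0 sends each edge [p,q] (with p < q) to q − p. For instance
  ∂bf = f − b.
This gives a 8×24 integer matrix of rank 7; reducing to Smith normal form yields diagonal entries (1,1,1,1,1,1,1).

∂_2: C_2 → C_1 maps a triangle to the signed sum of its edges. For instance
  ∂cdh = dh − ch + cd,
  ∂ceh = eh − ch + ce.
As a 24×16 matrix over Z this has rank 15, with invariant factors (1,1,1,1,1,1,1,1,1,1,1,1,1,1,1).

Computing H_k = (kernel of ∂_k) / (image of ∂_{k+1}):

  H_2: rank ker ∂_2 − rank ∂_3 = (16 − 15) − 0 = 1, and there is no ∂_3, so H_2 ≅ Z.

(K is a triangulation of the torus T^2.)

H_2 ≅ Z.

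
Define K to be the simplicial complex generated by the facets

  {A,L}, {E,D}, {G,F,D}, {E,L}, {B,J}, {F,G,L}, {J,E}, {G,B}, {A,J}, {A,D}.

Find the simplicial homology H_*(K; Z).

Fix the vertex order A < B < D < E < F < G < J < L and write every simplex with vertices in increasing order. Then dim K = 2 and the simplices of K are:

  0-simplices (8): A, B, D, E, F, G, J, L
  1-simplices (13): AD, AJ, AL, BG, BJ, DE, DF, DG, EJ, EL, FG, FL, GL
  2-simplices (2): DFG, FGL

giving chain groups C_0 ≅ Z^8, C_1 ≅ Z^13, C_2 ≅ Z^2.

The boundary map ∂_1: C_1 → C_0 sends each edge [p,q] (with p < q) to q − p. For instance
  ∂GL = L − G.
The 8×13 boundary matrix has rank 7 and Smith normal form diag(1,1,1,1,1,1,1).

The boundary map ∂_2: C_2 → C_1 sends each 2-simplex [p,q,r] to [q,r] − [p,r] + [p,q]. For instance
  ∂DFG = FG − DG + DF,
  ∂FGL = GL − FL + FG.
As a 13×2 matrix over Z this has rank 2, with invariant factors (1,1).

Computing H_k = (kernel of ∂_k) / (image of ∂_{k+1}):

  H_0: rank C_0 − rank ∂_1 = 8 − 7 = 1, and the invariant factors of ∂_1 are all 1, so H_0 = Z.
  H_1: rank ker ∂_1 − rank ∂_2 = (13 − 7) − 2 = 4, and the invariant factors of ∂_2 are all 1, so H_1 = Z^4.
  H_2: rank ker ∂_2 − rank ∂_3 = (2 − 2) − 0 = 0, and there is no ∂_3, so H_2 = 0.

H_0 = Z,  H_1 = Z^4,  H_2 = 0.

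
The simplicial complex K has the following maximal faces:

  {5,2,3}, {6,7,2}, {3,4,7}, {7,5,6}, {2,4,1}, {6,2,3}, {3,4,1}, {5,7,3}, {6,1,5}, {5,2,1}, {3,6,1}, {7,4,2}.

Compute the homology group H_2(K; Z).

H_2 ≅ 0.

Fix the vertex order 1 < 2 < 3 < 4 < 5 < 6 < 7 and write every simplex with vertices in increasing order. Then dim K = 2 and the simplices of K are:

  0-simplices (7): [1], [2], [3], [4], [5], [6], [7]
  1-simplices (18): [1,2], [1,3], [1,4], [1,5], [1,6], [2,3], [2,4], [2,5], [2,6], [2,7], [3,4], [3,5], [3,6], [3,7], [4,7], [5,6], [5,7], [6,7]
  2-simplices (12): [1,2,4], [1,2,5], [1,3,4], [1,3,6], [1,5,6], [2,3,5], [2,3,6], [2,4,7], [2,6,7], [3,4,7], [3,5,7], [5,6,7]

so the chain groups are C_0 ≅ Z^7, C_1 ≅ Z^18, C_2 ≅ Z^12.

The boundary map ∂_1: C_1 → C_0 is given by ∂[p,q] = [q] − [p]. For instance
  ∂[3,4] = [4] − [3].
The 7×18 boundary matrix has rank 6 and Smith normal form diag(1,1,1,1,1,1).

The boundary map ∂_2: C_2 → C_1 sends each 2-simplex [p,q,r] to [q,r] − [p,r] + [p,q]. For instance
  ∂[1,3,6] = [3,6] − [1,6] + [1,3],
  ∂[2,3,5] = [3,5] − [2,5] + [2,3].
The 18×12 boundary matrix has rank 12 and Smith normal form diag(1,1,1,1,1,1,1,1,1,1,1,2).

Reading off H_k = ker ∂_k / im ∂_{k+1}:

  H_2: rank ker ∂_2 − rank ∂_3 = (12 − 12) − 0 = 0, and there is no ∂_3, so H_2 ≅ 0.

(K is a triangulation of the real projective plane RP^2.)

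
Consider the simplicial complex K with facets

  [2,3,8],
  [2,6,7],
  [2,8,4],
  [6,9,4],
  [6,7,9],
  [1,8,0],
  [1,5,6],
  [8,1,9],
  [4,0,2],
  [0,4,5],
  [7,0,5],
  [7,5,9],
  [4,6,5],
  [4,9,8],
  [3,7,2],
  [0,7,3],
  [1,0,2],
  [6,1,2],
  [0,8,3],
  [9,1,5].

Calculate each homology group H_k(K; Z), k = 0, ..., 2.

H_0 ≅ Z,  H_1 ≅ Z ⊕ Z/2Z,  H_2 = 0.

Order the vertices as 0 < 1 < 2 < 3 < 4 < 5 < 6 < 7 < 8 < 9. Listing each simplex with vertices in this order, K has dimension 2 with simplices:

  0-simplices (10): [0], [1], [2], [3], [4], [5], [6], [7], [8], [9]
  1-simplices (30): (30 of them)
  2-simplices (20): (20 of them)

Hence C_0 ≅ Z^10, C_1 ≅ Z^30, C_2 ≅ Z^20.

∂_1: C_1 → C_0 maps an edge to its endpoints' difference, ∂[p,q] = q − p.
The resulting 10×30 matrix has rank 9, and its Smith normal form has invariant factors (1,1,1,1,1,1,1,1,1).

The boundary map ∂_2: C_2 → C_1 maps a triangle to the signed sum of its edges. For instance
  ∂[1,8,9] = [8,9] − [1,9] + [1,8],
  ∂[4,6,9] = [6,9] − [4,9] + [4,6].
This gives a 30×20 integer matrix of rank 20; reducing to Smith normal form yields diagonal entries (1,1,1,1,1,1,1,1,1,1,1,1,1,1,1,1,1,1,1,2).

Now H_k = ker ∂_k / im ∂_{k+1}, so:

  H_0: rank C_0 − rank ∂_1 = 10 − 9 = 1, and the invariant factors of ∂_1 are all 1, so H_0 ≅ Z.
  H_1: rank ker ∂_1 − rank ∂_2 = (30 − 9) − 20 = 1, and ∂_2 has invariant factor 2 > 1, so H_1 ≅ Z ⊕ Z/2Z.
  H_2: rank ker ∂_2 − rank ∂_3 = (20 − 20) − 0 = 0, and there is no ∂_3, so H_2 ≅ 0.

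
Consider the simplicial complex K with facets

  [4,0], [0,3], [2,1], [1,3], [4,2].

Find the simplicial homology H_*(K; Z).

H_0 ≅ Z,  H_1 ≅ Z.

Order the vertices as 0 < 1 < 2 < 3 < 4. Listing each simplex with vertices in this order, K has dimension 1 with simplices:

  0-simplices (5): [0], [1], [2], [3], [4]
  1-simplices (5): [0,3], [0,4], [1,2], [1,3], [2,4]

Hence C_0 ≅ Z^5, C_1 ≅ Z^5.

The boundary map ∂_1: C_1 → C_0 sends each edge [p,q] (with p < q) to q − p. For instance
  ∂[0,4] = [4] − [0].
The 5×5 boundary matrix has rank 4 and Smith normal form diag(1,1,1,1).

Reading off H_k = ker ∂_k / im ∂_{k+1}:

  H_0: rank C_0 − rank ∂_1 = 5 − 4 = 1, and the invariant factors of ∂_1 are all 1, so H_0 = Z.
  H_1: rank ker ∂_1 − rank ∂_2 = (5 − 4) − 0 = 1, and there is no ∂_2, so H_1 = Z.

As a check, the Euler characteristic is 5 − 5 = 0, which agrees with 1 − 1 = 0.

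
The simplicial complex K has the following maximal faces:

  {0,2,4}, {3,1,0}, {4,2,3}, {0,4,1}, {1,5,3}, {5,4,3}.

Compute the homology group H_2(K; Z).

H_2 = 0.

Fix the vertex order 0 < 1 < 2 < 3 < 4 < 5 and write every simplex with vertices in increasing order. Then dim K = 2 and the simplices of K are:

  0-simplices (6): [0], [1], [2], [3], [4], [5]
  1-simplices (12): [0,1], [0,2], [0,3], [0,4], [1,3], [1,4], [1,5], [2,3], [2,4], [3,4], [3,5], [4,5]
  2-simplices (6): [0,1,3], [0,1,4], [0,2,4], [1,3,5], [2,3,4], [3,4,5]

Hence C_0 ≅ Z^6, C_1 ≅ Z^12, C_2 ≅ Z^6.

∂_1: C_1 → C_0 maps an edge to its endpoints' difference, ∂[p,q] = q − p. For instance
  ∂[3,5] = [5] − [3].
This gives a 6×12 integer matrix of rank 5; reducing to Smith normal form yields diagonal entries (1,1,1,1,1).

The boundary map ∂_2: C_2 → C_1 sends each 2-simplex [p,q,r] to [q,r] − [p,r] + [p,q]. For instance
  ∂[1,3,5] = [3,5] − [1,5] + [1,3],
  ∂[0,1,4] = [1,4] − [0,4] + [0,1].
This gives a 12×6 integer matrix of rank 6; reducing to Smith normal form yields diagonal entries (1,1,1,1,1,1).

From H_k ≅ ker(∂_k) / im(∂_{k+1}) we obtain:

  H_2: rank ker ∂_2 − rank ∂_3 = (6 − 6) − 0 = 0, and there is no ∂_3, so H_2 = 0.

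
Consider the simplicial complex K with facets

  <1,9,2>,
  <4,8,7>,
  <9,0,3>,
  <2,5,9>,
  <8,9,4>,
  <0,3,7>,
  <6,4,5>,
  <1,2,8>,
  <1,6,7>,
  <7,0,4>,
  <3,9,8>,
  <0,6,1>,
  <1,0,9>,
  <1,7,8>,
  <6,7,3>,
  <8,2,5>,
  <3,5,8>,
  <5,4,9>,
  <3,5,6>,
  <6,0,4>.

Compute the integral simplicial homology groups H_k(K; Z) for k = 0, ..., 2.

We work with the vertex ordering 0 < 1 < 2 < 3 < 4 < 5 < 6 < 7 < 8 < 9. The simplices of K, each written with vertices in increasing order, are:

  0-simplices (10): [0], [1], [2], [3], [4], [5], [6], [7], [8], [9]
  1-simplices (30): (30 of them)
  2-simplices (20): (20 of them)

Hence C_0 ≅ Z^10, C_1 ≅ Z^30, C_2 ≅ Z^20.

The boundary map ∂_1: C_1 → C_0 is given by ∂[p,q] = [q] − [p].
The resulting 10×30 matrix has rank 9, and its Smith normal form has invariant factors (1,1,1,1,1,1,1,1,1).

Boundary ∂_2: C_2 → C_1 maps a triangle to the signed sum of its edges. For instance
  ∂[0,4,6] = [4,6] − [0,6] + [0,4],
  ∂[0,4,7] = [4,7] − [0,7] + [0,4].
This gives a 30×20 integer matrix of rank 20; reducing to Smith normal form yields diagonal entries (1,1,1,1,1,1,1,1,1,1,1,1,1,1,1,1,1,1,1,2).

Now H_k = ker ∂_k / im ∂_{k+1}, so:

  H_0: rank C_0 − rank ∂_1 = 10 − 9 = 1, and the invariant factors of ∂_1 are all 1, so H_0 = Z.
  H_1: rank ker ∂_1 − rank ∂_2 = (30 − 9) − 20 = 1, and ∂_2 has invariant factor 2 > 1, so H_1 = Z ⊕ Z/2.
  H_2: rank ker ∂_2 − rank ∂_3 = (20 − 20) − 0 = 0, and there is no ∂_3, so H_2 = 0.

As a check, the Euler characteristic is 10 − 30 + 20 = 0, which agrees with 1 − 1 + 0 = 0.

H_0 = Z,  H_1 = Z ⊕ Z/2,  H_2 = 0.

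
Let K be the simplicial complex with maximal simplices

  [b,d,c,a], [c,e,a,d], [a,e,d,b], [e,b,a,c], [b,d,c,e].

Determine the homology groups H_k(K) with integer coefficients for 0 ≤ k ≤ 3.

K has 5 vertices, 10 edges, 10 triangles, 5 3-simplices.
rank ∂_0 = 0, rank ∂_1 = 4 ⇒ b_0 = 5 − 0 − 4 = 1; all invariant factors of ∂_1 are 1 so no torsion. So H_0 = Z.
rank ∂_1 = 4, rank ∂_2 = 6 ⇒ b_1 = 10 − 4 − 6 = 0; all invariant factors of ∂_2 are 1 so no torsion. So H_1 = 0.
rank ∂_2 = 6, rank ∂_3 = 4 ⇒ b_2 = 10 − 6 − 4 = 0; all invariant factors of ∂_3 are 1 so no torsion. So H_2 = 0.
rank ∂_3 = 4, rank ∂_4 = 0 ⇒ b_3 = 5 − 4 − 0 = 1. So H_3 = Z.

H_0 ≅ Z,  H_1 = 0,  H_2 = 0,  H_3 ≅ Z.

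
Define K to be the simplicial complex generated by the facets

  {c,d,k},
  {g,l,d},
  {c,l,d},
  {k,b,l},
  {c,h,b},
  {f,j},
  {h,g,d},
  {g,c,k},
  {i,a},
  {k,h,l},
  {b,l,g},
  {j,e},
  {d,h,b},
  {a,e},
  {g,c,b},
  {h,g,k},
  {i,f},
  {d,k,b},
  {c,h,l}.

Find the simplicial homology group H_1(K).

Take the total order a < b < c < d < e < f < g < h < i < j < k < l on the vertex set. Then K (dimension 2) consists of the simplices:

  0-simplices (12): a, b, c, d, e, f, g, h, i, j, k, l
  1-simplices (26): ae, ai, bc, bd, bg, bh, bk, bl, cd, cg, ch, ck, cl, dg, dh, dk, dl, ej, fi, fj, gh, gk, gl, hk, hl, kl
  2-simplices (14): bcg, bch, bdh, bdk, bgl, bkl, cdk, cdl, cgk, chl, dgh, dgl, ghk, hkl

giving chain groups C_0 ≅ Z^12, C_1 ≅ Z^26, C_2 ≅ Z^14.

The boundary map ∂_1: C_1 → C_0 sends each edge [p,q] (with p < q) to q − p.
As a 12×26 matrix over Z this has rank 10, with invariant factors (1,1,1,1,1,1,1,1,1,1).

The boundary map ∂_2: C_2 → C_1 acts by ∂[p,q,r] = [q,r] − [p,r] + [p,q]. For instance
  ∂hkl = kl − hl + hk,
  ∂bgl = gl − bl + bg.
As a 26×14 matrix over Z this has rank 13, with invariant factors (1,1,1,1,1,1,1,1,1,1,1,1,1).

Reading off H_k = ker ∂_k / im ∂_{k+1}:

  H_1: rank ker ∂_1 − rank ∂_2 = (26 − 10) − 13 = 3, and the invariant factors of ∂_2 are all 1, so H_1 ≅ Z^3.

(K is a triangulation of the disjoint union of the circle S^1 and the torus T^2.)

H_1 ≅ Z^3.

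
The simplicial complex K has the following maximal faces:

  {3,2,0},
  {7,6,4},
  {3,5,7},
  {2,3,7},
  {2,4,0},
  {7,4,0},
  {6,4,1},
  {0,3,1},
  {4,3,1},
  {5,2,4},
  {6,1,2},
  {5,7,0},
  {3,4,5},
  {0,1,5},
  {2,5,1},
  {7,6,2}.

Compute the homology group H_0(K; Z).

H_0 ≅ Z.

Order the vertices as 0 < 1 < 2 < 3 < 4 < 5 < 6 < 7. Listing each simplex with vertices in this order, K has dimension 2 with simplices:

  0-simplices (8): [0], [1], [2], [3], [4], [5], [6], [7]
  1-simplices (24): (24 of them)
  2-simplices (16): [0,1,3], [0,1,5], [0,2,3], [0,2,4], [0,4,7], [0,5,7], [1,2,5], [1,2,6], [1,3,4], [1,4,6], [2,3,7], [2,4,5], [2,6,7], [3,4,5], [3,5,7], [4,6,7]

so the chain groups are C_0 ≅ Z^8, C_1 ≅ Z^24, C_2 ≅ Z^16.

Boundary ∂_1: C_1 → C_0 maps an edge to its endpoints' difference, ∂[p,q] = q − p. For instance
  ∂[0,4] = [4] − [0].
The 8×24 boundary matrix has rank 7 and Smith normal form diag(1,1,1,1,1,1,1).

The boundary map ∂_2: C_2 → C_1 acts by ∂[p,q,r] = [q,r] − [p,r] + [p,q]. For instance
  ∂[3,4,5] = [4,5] − [3,5] + [3,4],
  ∂[3,5,7] = [5,7] − [3,7] + [3,5].
The 24×16 boundary matrix has rank 15 and Smith normal form diag(1,1,1,1,1,1,1,1,1,1,1,1,1,1,1).

Computing H_k = (kernel of ∂_k) / (image of ∂_{k+1}):

  H_0: rank C_0 − rank ∂_1 = 8 − 7 = 1, and the invariant factors of ∂_1 are all 1, so H_0 ≅ Z.

(K is a triangulation of the torus T^2.)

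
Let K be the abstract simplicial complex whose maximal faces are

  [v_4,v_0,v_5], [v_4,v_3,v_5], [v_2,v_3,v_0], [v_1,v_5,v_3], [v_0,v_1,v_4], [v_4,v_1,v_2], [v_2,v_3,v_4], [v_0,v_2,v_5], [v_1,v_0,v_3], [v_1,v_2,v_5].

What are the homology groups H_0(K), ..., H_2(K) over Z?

Take the total order v_0 < v_1 < v_2 < v_3 < v_4 < v_5 on the vertex set. Then K (dimension 2) consists of the simplices:

  0-simplices (6): [v_0], [v_1], [v_2], [v_3], [v_4], [v_5]
  1-simplices (15): (15 of them)
  2-simplices (10): [v_0,v_1,v_3], [v_0,v_1,v_4], [v_0,v_2,v_3], [v_0,v_2,v_5], [v_0,v_4,v_5], [v_1,v_2,v_4], [v_1,v_2,v_5], [v_1,v_3,v_5], [v_2,v_3,v_4], [v_3,v_4,v_5]

Hence C_0 ≅ Z^6, C_1 ≅ Z^15, C_2 ≅ Z^10.

Boundary ∂_1: C_1 → C_0 maps an edge to its endpoints' difference, ∂[p,q] = q − p. For instance
  ∂[v_3,v_4] = [v_4] − [v_3].
As a 6×15 matrix over Z this has rank 5, with invariant factors (1,1,1,1,1).

The boundary map ∂_2: C_2 → C_1 maps a triangle to the signed sum of its edges. For instance
  ∂[v_0,v_1,v_3] = [v_1,v_3] − [v_0,v_3] + [v_0,v_1],
  ∂[v_0,v_1,v_4] = [v_1,v_4] − [v_0,v_4] + [v_0,v_1].
As a 15×10 matrix over Z this has rank 10, with invariant factors (1,1,1,1,1,1,1,1,1,2).

From H_k ≅ ker(∂_k) / im(∂_{k+1}) we obtain:

  H_0: rank C_0 − rank ∂_1 = 6 − 5 = 1, and the invariant factors of ∂_1 are all 1, so H_0 ≅ Z.
  H_1: rank ker ∂_1 − rank ∂_2 = (15 − 5) − 10 = 0, and ∂_2 has invariant factor 2 > 1, so H_1 ≅ Z/2.
  H_2: rank ker ∂_2 − rank ∂_3 = (10 − 10) − 0 = 0, and there is no ∂_3, so H_2 ≅ 0.

As a check, the Euler characteristic is 6 − 15 + 10 = 1, which agrees with 1 − 0 + 0 = 1.

H_0 ≅ Z,  H_1 ≅ Z/2,  H_2 = 0.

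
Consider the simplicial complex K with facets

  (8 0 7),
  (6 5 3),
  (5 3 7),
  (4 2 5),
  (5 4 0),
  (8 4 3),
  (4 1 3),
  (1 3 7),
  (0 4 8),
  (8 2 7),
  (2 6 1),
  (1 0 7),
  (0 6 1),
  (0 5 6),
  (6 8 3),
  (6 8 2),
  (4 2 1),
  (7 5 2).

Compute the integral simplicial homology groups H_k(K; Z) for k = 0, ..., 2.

Take the total order 0 < 1 < 2 < 3 < 4 < 5 < 6 < 7 < 8 on the vertex set. Then K (dimension 2) consists of the simplices:

  0-simplices (9): [0], [1], [2], [3], [4], [5], [6], [7], [8]
  1-simplices (27): (27 of them)
  2-simplices (18): [0,1,6], [0,1,7], [0,4,5], [0,4,8], [0,5,6], [0,7,8], [1,2,4], [1,2,6], [1,3,4], [1,3,7], [2,4,5], [2,5,7], [2,6,8], [2,7,8], [3,4,8], [3,5,6], [3,5,7], [3,6,8]

Hence C_0 ≅ Z^9, C_1 ≅ Z^27, C_2 ≅ Z^18.

Boundary ∂_1: C_1 → C_0 sends each edge [p,q] (with p < q) to q − p. For instance
  ∂[3,6] = [6] − [3].
The resulting 9×27 matrix has rank 8, and its Smith normal form has invariant factors (1,1,1,1,1,1,1,1).

∂_2: C_2 → C_1 acts by ∂[p,q,r] = [q,r] − [p,r] + [p,q]. For instance
  ∂[0,1,7] = [1,7] − [0,7] + [0,1],
  ∂[2,5,7] = [5,7] − [2,7] + [2,5].
As a 27×18 matrix over Z this has rank 17, with invariant factors (1,1,1,1,1,1,1,1,1,1,1,1,1,1,1,1,1).

Now H_k = ker ∂_k / im ∂_{k+1}, so:

  H_0: rank C_0 − rank ∂_1 = 9 − 8 = 1, and the invariant factors of ∂_1 are all 1, so H_0 ≅ Z.
  H_1: rank ker ∂_1 − rank ∂_2 = (27 − 8) − 17 = 2, and the invariant factors of ∂_2 are all 1, so H_1 ≅ Z^2.
  H_2: rank ker ∂_2 − rank ∂_3 = (18 − 17) − 0 = 1, and there is no ∂_3, so H_2 ≅ Z.

H_0 = Z,  H_1 = Z^2,  H_2 = Z.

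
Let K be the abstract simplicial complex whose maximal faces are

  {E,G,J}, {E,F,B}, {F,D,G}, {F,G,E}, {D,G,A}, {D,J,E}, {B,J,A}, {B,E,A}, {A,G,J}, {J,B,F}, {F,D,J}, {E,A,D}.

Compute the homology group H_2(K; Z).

Take the total order A < B < D < E < F < G < J on the vertex set. Then K (dimension 2) consists of the simplices:

  0-simplices (7): A, B, D, E, F, G, J
  1-simplices (18): AB, AD, AE, AG, AJ, BE, BF, BJ, DE, DF, DG, DJ, EF, EG, EJ, FG, FJ, GJ
  2-simplices (12): ABE, ABJ, ADE, ADG, AGJ, BEF, BFJ, DEJ, DFG, DFJ, EFG, EGJ

giving chain groups C_0 ≅ Z^7, C_1 ≅ Z^18, C_2 ≅ Z^12.

Boundary ∂_1: C_1 → C_0 is given by ∂[p,q] = [q] − [p].
The resulting 7×18 matrix has rank 6, and its Smith normal form has invariant factors (1,1,1,1,1,1).

Boundary ∂_2: C_2 → C_1 sends each 2-simplex [p,q,r] to [q,r] − [p,r] + [p,q]. For instance
  ∂BEF = EF − BF + BE,
  ∂BFJ = FJ − BJ + BF.
The resulting 18×12 matrix has rank 12, and its Smith normal form has invariant factors (1,1,1,1,1,1,1,1,1,1,1,2).

From H_k ≅ ker(∂_k) / im(∂_{k+1}) we obtain:

  H_2: rank ker ∂_2 − rank ∂_3 = (12 − 12) − 0 = 0, and there is no ∂_3, so H_2 = 0.

H_2 ≅ 0.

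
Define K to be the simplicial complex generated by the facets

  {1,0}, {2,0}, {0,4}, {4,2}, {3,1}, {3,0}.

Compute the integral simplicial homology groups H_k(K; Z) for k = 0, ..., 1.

Fix the vertex order 0 < 1 < 2 < 3 < 4 and write every simplex with vertices in increasing order. Then dim K = 1 and the simplices of K are:

  0-simplices (5): [0], [1], [2], [3], [4]
  1-simplices (6): [0,1], [0,2], [0,3], [0,4], [1,3], [2,4]

so the chain groups are C_0 ≅ Z^5, C_1 ≅ Z^6.

The boundary map ∂_1: C_1 → C_0 is given by ∂[p,q] = [q] − [p]. For instance
  ∂[2,4] = [4] − [2].
As a 5×6 matrix over Z this has rank 4, with invariant factors (1,1,1,1).

Computing H_k = (kernel of ∂_k) / (image of ∂_{k+1}):

  H_0: rank C_0 − rank ∂_1 = 5 − 4 = 1, and the invariant factors of ∂_1 are all 1, so H_0 ≅ Z.
  H_1: rank ker ∂_1 − rank ∂_2 = (6 − 4) − 0 = 2, and there is no ∂_2, so H_1 ≅ Z^2.

As a check, the Euler characteristic is 5 − 6 = -1, which agrees with 1 − 2 = -1.
(K is a triangulation of a wedge of 2 circles.)

H_0 = Z,  H_1 = Z^2.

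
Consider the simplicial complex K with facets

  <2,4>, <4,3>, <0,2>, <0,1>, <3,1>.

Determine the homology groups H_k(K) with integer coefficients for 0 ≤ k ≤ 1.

We work with the vertex ordering 0 < 1 < 2 < 3 < 4. The simplices of K, each written with vertices in increasing order, are:

  0-simplices (5): [0], [1], [2], [3], [4]
  1-simplices (5): [0,1], [0,2], [1,3], [2,4], [3,4]

Hence C_0 ≅ Z^5, C_1 ≅ Z^5.

The boundary map ∂_1: C_1 → C_0 is given by ∂[p,q] = [q] − [p]. For instance
  ∂[0,2] = [2] − [0].
This gives a 5×5 integer matrix of rank 4; reducing to Smith normal form yields diagonal entries (1,1,1,1).

Now H_k = ker ∂_k / im ∂_{k+1}, so:

  H_0: rank C_0 − rank ∂_1 = 5 − 4 = 1, and the invariant factors of ∂_1 are all 1, so H_0 ≅ Z.
  H_1: rank ker ∂_1 − rank ∂_2 = (5 − 4) − 0 = 1, and there is no ∂_2, so H_1 ≅ Z.

H_0 ≅ Z,  H_1 ≅ Z.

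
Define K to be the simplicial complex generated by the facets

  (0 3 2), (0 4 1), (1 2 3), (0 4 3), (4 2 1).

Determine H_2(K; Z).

We work with the vertex ordering 0 < 1 < 2 < 3 < 4. The simplices of K, each written with vertices in increasing order, are:

  0-simplices (5): [0], [1], [2], [3], [4]
  1-simplices (10): [0,1], [0,2], [0,3], [0,4], [1,2], [1,3], [1,4], [2,3], [2,4], [3,4]
  2-simplices (5): [0,1,4], [0,2,3], [0,3,4], [1,2,3], [1,2,4]

giving chain groups C_0 ≅ Z^5, C_1 ≅ Z^10, C_2 ≅ Z^5.

∂_1: C_1 → C_0 is given by ∂[p,q] = [q] − [p].
This gives a 5×10 integer matrix of rank 4; reducing to Smith normal form yields diagonal entries (1,1,1,1).

Boundary ∂_2: C_2 → C_1 sends each 2-simplex [p,q,r] to [q,r] − [p,r] + [p,q]. For instance
  ∂[0,3,4] = [3,4] − [0,4] + [0,3],
  ∂[0,1,4] = [1,4] − [0,4] + [0,1].
The resulting 10×5 matrix has rank 5, and its Smith normal form has invariant factors (1,1,1,1,1).

Now H_k = ker ∂_k / im ∂_{k+1}, so:

  H_2: rank ker ∂_2 − rank ∂_3 = (5 − 5) − 0 = 0, and there is no ∂_3, so H_2 ≅ 0.

H_2 = 0.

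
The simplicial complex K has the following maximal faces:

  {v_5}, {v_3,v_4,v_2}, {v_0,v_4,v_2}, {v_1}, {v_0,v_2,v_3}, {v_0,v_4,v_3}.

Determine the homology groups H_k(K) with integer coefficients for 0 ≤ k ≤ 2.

H_0 ≅ Z^3,  H_1 = 0,  H_2 ≅ Z.

Order the vertices as v_0 < v_1 < v_2 < v_3 < v_4 < v_5. Listing each simplex with vertices in this order, K has dimension 2 with simplices:

  0-simplices (6): [v_0], [v_1], [v_2], [v_3], [v_4], [v_5]
  1-simplices (6): [v_0,v_2], [v_0,v_3], [v_0,v_4], [v_2,v_3], [v_2,v_4], [v_3,v_4]
  2-simplices (4): [v_0,v_2,v_3], [v_0,v_2,v_4], [v_0,v_3,v_4], [v_2,v_3,v_4]

so the chain groups are C_0 ≅ Z^6, C_1 ≅ Z^6, C_2 ≅ Z^4.

The boundary map ∂_1: C_1 → C_0 sends each edge [p,q] (with p < q) to q − p. For instance
  ∂[v_3,v_4] = [v_4] − [v_3].
As a 6×6 matrix over Z this has rank 3, with invariant factors (1,1,1).

∂_2: C_2 → C_1 maps a triangle to the signed sum of its edges. For instance
  ∂[v_0,v_2,v_4] = [v_2,v_4] − [v_0,v_4] + [v_0,v_2],
  ∂[v_2,v_3,v_4] = [v_3,v_4] − [v_2,v_4] + [v_2,v_3].
The resulting 6×4 matrix has rank 3, and its Smith normal form has invariant factors (1,1,1).

Reading off H_k = ker ∂_k / im ∂_{k+1}:

  H_0: rank C_0 − rank ∂_1 = 6 − 3 = 3, and the invariant factors of ∂_1 are all 1, so H_0 ≅ Z^3.
  H_1: rank ker ∂_1 − rank ∂_2 = (6 − 3) − 3 = 0, and the invariant factors of ∂_2 are all 1, so H_1 ≅ 0.
  H_2: rank ker ∂_2 − rank ∂_3 = (4 − 3) − 0 = 1, and there is no ∂_3, so H_2 ≅ Z.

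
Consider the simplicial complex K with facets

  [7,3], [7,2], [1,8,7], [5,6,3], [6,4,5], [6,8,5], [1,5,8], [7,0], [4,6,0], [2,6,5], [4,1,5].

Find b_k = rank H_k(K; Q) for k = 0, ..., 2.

Order the vertices as 0 < 1 < 2 < 3 < 4 < 5 < 6 < 7 < 8. Listing each simplex with vertices in this order, K has dimension 2 with simplices:

  0-simplices (9): [0], [1], [2], [3], [4], [5], [6], [7], [8]
  1-simplices (19): [0,4], [0,6], [0,7], [1,4], [1,5], [1,7], [1,8], [2,5], [2,6], [2,7], [3,5], [3,6], [3,7], [4,5], [4,6], [5,6], [5,8], [6,8], [7,8]
  2-simplices (8): [0,4,6], [1,4,5], [1,5,8], [1,7,8], [2,5,6], [3,5,6], [4,5,6], [5,6,8]

so the chain groups are C_0 ≅ Z^9, C_1 ≅ Z^19, C_2 ≅ Z^8.

Boundary ∂_1: C_1 → C_0 sends each edge [p,q] (with p < q) to q − p.
The resulting 9×19 matrix has rank 8, and its Smith normal form has invariant factors (1,1,1,1,1,1,1,1).

The boundary map ∂_2: C_2 → C_1 maps a triangle to the signed sum of its edges. For instance
  ∂[0,4,6] = [4,6] − [0,6] + [0,4],
  ∂[1,7,8] = [7,8] − [1,8] + [1,7].
The resulting 19×8 matrix has rank 8, and its Smith normal form has invariant factors (1,1,1,1,1,1,1,1).

Computing H_k = (kernel of ∂_k) / (image of ∂_{k+1}):

  H_0: rank C_0 − rank ∂_1 = 9 − 8 = 1, and the invariant factors of ∂_1 are all 1, so H_0 = Z.
  H_1: rank ker ∂_1 − rank ∂_2 = (19 − 8) − 8 = 3, and the invariant factors of ∂_2 are all 1, so H_1 = Z^3.
  H_2: rank ker ∂_2 − rank ∂_3 = (8 − 8) − 0 = 0, and there is no ∂_3, so H_2 = 0.

Hence the Betti numbers are b_0 = 1, b_1 = 3, b_2 = 0.

b_0 = 1, b_1 = 3, b_2 = 0.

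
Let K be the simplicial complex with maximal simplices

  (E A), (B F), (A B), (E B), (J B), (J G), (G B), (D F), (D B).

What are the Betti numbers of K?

We work with the vertex ordering A < B < D < E < F < G < J. The simplices of K, each written with vertices in increasing order, are:

  0-simplices (7): A, B, D, E, F, G, J
  1-simplices (9): AB, AE, BD, BE, BF, BG, BJ, DF, GJ

Hence C_0 ≅ Z^7, C_1 ≅ Z^9.

∂_1: C_1 → C_0 maps an edge to its endpoints' difference, ∂[p,q] = q − p. For instance
  ∂BF = F − B.
The 7×9 boundary matrix has rank 6 and Smith normal form diag(1,1,1,1,1,1).

Now H_k = ker ∂_k / im ∂_{k+1}, so:

  H_0: rank C_0 − rank ∂_1 = 7 − 6 = 1, and the invariant factors of ∂_1 are all 1, so H_0 = Z.
  H_1: rank ker ∂_1 − rank ∂_2 = (9 − 6) − 0 = 3, and there is no ∂_2, so H_1 = Z^3.

As a check, the Euler characteristic is 7 − 9 = -2, which agrees with 1 − 3 = -2.

Hence the Betti numbers are b_0 = 1, b_1 = 3.

b_0 = 1, b_1 = 3.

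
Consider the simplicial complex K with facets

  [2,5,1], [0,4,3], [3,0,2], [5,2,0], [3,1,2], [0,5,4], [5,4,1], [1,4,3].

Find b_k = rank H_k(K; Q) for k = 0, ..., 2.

b_0 = 1, b_1 = 0, b_2 = 1.

We work with the vertex ordering 0 < 1 < 2 < 3 < 4 < 5. The simplices of K, each written with vertices in increasing order, are:

  0-simplices (6): [0], [1], [2], [3], [4], [5]
  1-simplices (12): [0,2], [0,3], [0,4], [0,5], [1,2], [1,3], [1,4], [1,5], [2,3], [2,5], [3,4], [4,5]
  2-simplices (8): [0,2,3], [0,2,5], [0,3,4], [0,4,5], [1,2,3], [1,2,5], [1,3,4], [1,4,5]

so the chain groups are C_0 ≅ Z^6, C_1 ≅ Z^12, C_2 ≅ Z^8.

Boundary ∂_1: C_1 → C_0 sends each edge [p,q] (with p < q) to q − p. For instance
  ∂[1,3] = [3] − [1].
This gives a 6×12 integer matrix of rank 5; reducing to Smith normal form yields diagonal entries (1,1,1,1,1).

The boundary map ∂_2: C_2 → C_1 sends each 2-simplex [p,q,r] to [q,r] − [p,r] + [p,q]. For instance
  ∂[0,2,5] = [2,5] − [0,5] + [0,2],
  ∂[1,4,5] = [4,5] − [1,5] + [1,4].
As a 12×8 matrix over Z this has rank 7, with invariant factors (1,1,1,1,1,1,1).

Computing H_k = (kernel of ∂_k) / (image of ∂_{k+1}):

  H_0: rank C_0 − rank ∂_1 = 6 − 5 = 1, and the invariant factors of ∂_1 are all 1, so H_0 ≅ Z.
  H_1: rank ker ∂_1 − rank ∂_2 = (12 − 5) − 7 = 0, and the invariant factors of ∂_2 are all 1, so H_1 ≅ 0.
  H_2: rank ker ∂_2 − rank ∂_3 = (8 − 7) − 0 = 1, and there is no ∂_3, so H_2 ≅ Z.

As a check, the Euler characteristic is 6 − 12 + 8 = 2, which agrees with 1 − 0 + 1 = 2.

Hence the Betti numbers are b_0 = 1, b_1 = 0, b_2 = 1.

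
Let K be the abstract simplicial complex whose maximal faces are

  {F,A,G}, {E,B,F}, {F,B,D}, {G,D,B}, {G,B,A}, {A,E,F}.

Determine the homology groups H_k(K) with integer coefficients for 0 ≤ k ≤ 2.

H_0 = Z,  H_1 = Z,  H_2 = 0.

We work with the vertex ordering A < B < D < E < F < G. The simplices of K, each written with vertices in increasing order, are:

  0-simplices (6): A, B, D, E, F, G
  1-simplices (12): AB, AE, AF, AG, BD, BE, BF, BG, DF, DG, EF, FG
  2-simplices (6): ABG, AEF, AFG, BDF, BDG, BEF

giving chain groups C_0 ≅ Z^6, C_1 ≅ Z^12, C_2 ≅ Z^6.

Boundary ∂_1: C_1 → C_0 sends each edge [p,q] (with p < q) to q − p. For instance
  ∂AE = E − A.
The 6×12 boundary matrix has rank 5 and Smith normal form diag(1,1,1,1,1).

Boundary ∂_2: C_2 → C_1 acts by ∂[p,q,r] = [q,r] − [p,r] + [p,q]. For instance
  ∂AEF = EF − AF + AE,
  ∂BDG = DG − BG + BD.
The resulting 12×6 matrix has rank 6, and its Smith normal form has invariant factors (1,1,1,1,1,1).

Reading off H_k = ker ∂_k / im ∂_{k+1}:

  H_0: rank C_0 − rank ∂_1 = 6 − 5 = 1, and the invariant factors of ∂_1 are all 1, so H_0 = Z.
  H_1: rank ker ∂_1 − rank ∂_2 = (12 − 5) − 6 = 1, and the invariant factors of ∂_2 are all 1, so H_1 = Z.
  H_2: rank ker ∂_2 − rank ∂_3 = (6 − 6) − 0 = 0, and there is no ∂_3, so H_2 = 0.

As a check, the Euler characteristic is 6 − 12 + 6 = 0, which agrees with 1 − 1 + 0 = 0.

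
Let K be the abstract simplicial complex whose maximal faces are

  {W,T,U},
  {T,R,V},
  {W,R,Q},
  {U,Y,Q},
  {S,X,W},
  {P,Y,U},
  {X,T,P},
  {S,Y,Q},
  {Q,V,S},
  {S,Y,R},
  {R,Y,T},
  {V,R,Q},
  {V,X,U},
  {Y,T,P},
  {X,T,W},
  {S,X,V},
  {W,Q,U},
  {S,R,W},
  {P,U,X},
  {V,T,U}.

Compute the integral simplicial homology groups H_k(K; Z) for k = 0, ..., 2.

H_0 = Z,  H_1 = Z × Z/2,  H_2 = 0.

Order the vertices as P < Q < R < S < T < U < V < W < X < Y. Listing each simplex with vertices in this order, K has dimension 2 with simplices:

  0-simplices (10): P, Q, R, S, T, U, V, W, X, Y
  1-simplices (30): PT, PU, PX, PY, QR, QS, QU, QV, QW, QY, RS, RT, RV, RW, RY, SV, SW, SX, SY, TU, TV, TW, TX, TY, UV, UW, UX, UY, VX, WX
  2-simplices (20): PTX, PTY, PUX, PUY, QRV, QRW, QSV, QSY, QUW, QUY, RSW, RSY, RTV, RTY, SVX, SWX, TUV, TUW, TWX, UVX

Hence C_0 ≅ Z^10, C_1 ≅ Z^30, C_2 ≅ Z^20.

Boundary ∂_1: C_1 → C_0 is given by ∂[p,q] = [q] − [p]. For instance
  ∂SY = Y − S.
This gives a 10×30 integer matrix of rank 9; reducing to Smith normal form yields diagonal entries (1,1,1,1,1,1,1,1,1).

The boundary map ∂_2: C_2 → C_1 maps a triangle to the signed sum of its edges. For instance
  ∂QRW = RW − QW + QR,
  ∂QRV = RV − QV + QR.
The resulting 30×20 matrix has rank 20, and its Smith normal form has invariant factors (1,1,1,1,1,1,1,1,1,1,1,1,1,1,1,1,1,1,1,2).

Reading off H_k = ker ∂_k / im ∂_{k+1}:

  H_0: rank C_0 − rank ∂_1 = 10 − 9 = 1, and the invariant factors of ∂_1 are all 1, so H_0 ≅ Z.
  H_1: rank ker ∂_1 − rank ∂_2 = (30 − 9) − 20 = 1, and ∂_2 has invariant factor 2 > 1, so H_1 ≅ Z × Z/2.
  H_2: rank ker ∂_2 − rank ∂_3 = (20 − 20) − 0 = 0, and there is no ∂_3, so H_2 ≅ 0.

As a check, the Euler characteristic is 10 − 30 + 20 = 0, which agrees with 1 − 1 + 0 = 0.
(K is a triangulation of the Klein bottle.)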